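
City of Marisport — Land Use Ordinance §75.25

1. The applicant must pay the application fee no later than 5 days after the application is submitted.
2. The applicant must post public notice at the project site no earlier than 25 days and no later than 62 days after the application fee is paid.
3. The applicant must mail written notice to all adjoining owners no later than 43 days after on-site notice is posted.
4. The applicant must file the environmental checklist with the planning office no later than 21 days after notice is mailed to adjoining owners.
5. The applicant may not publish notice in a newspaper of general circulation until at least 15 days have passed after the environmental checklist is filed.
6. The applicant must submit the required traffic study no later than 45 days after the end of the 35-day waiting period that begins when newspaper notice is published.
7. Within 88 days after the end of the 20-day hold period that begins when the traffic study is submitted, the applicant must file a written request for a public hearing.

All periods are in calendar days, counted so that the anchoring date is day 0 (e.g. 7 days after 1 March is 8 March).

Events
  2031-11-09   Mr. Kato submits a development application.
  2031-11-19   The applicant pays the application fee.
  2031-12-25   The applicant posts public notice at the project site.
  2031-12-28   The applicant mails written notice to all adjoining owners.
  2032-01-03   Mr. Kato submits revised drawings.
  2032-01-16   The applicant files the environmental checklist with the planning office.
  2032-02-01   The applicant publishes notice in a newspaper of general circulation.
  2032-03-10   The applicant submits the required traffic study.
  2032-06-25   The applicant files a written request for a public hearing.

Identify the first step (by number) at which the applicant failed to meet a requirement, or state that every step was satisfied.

Step 1

Step 1: 5 days after 2031-11-09 (when the application is submitted) is 2031-11-14; done 2031-11-19 — 5 days late.
The procedure was therefore not followed at step 1.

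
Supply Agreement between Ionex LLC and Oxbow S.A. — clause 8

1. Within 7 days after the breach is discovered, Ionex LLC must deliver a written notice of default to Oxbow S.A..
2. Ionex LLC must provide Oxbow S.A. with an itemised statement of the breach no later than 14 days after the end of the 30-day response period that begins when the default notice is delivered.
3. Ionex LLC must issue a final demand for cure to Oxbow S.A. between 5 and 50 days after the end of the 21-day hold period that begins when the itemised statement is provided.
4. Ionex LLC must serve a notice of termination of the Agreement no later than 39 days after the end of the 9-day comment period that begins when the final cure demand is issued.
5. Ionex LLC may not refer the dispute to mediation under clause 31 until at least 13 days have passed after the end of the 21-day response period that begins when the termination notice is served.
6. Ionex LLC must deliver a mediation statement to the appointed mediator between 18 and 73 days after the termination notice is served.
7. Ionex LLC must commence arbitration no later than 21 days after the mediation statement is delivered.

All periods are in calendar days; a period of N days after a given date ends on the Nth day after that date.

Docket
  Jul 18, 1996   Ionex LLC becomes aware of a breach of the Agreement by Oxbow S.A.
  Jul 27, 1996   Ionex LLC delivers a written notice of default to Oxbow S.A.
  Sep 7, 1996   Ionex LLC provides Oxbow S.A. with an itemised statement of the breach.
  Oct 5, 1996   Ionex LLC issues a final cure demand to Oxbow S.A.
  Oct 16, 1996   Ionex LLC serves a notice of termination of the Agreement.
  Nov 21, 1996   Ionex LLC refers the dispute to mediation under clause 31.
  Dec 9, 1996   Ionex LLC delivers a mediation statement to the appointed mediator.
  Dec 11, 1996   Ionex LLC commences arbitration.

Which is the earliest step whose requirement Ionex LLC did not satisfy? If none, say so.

Step 1 — counting 7 days from Jul 18, 1996 (when the breach is discovered) gives a deadline of Jul 25, 1996; Jul 27, 1996 misses that deadline by 2 days.
The analysis stops there.

Step 1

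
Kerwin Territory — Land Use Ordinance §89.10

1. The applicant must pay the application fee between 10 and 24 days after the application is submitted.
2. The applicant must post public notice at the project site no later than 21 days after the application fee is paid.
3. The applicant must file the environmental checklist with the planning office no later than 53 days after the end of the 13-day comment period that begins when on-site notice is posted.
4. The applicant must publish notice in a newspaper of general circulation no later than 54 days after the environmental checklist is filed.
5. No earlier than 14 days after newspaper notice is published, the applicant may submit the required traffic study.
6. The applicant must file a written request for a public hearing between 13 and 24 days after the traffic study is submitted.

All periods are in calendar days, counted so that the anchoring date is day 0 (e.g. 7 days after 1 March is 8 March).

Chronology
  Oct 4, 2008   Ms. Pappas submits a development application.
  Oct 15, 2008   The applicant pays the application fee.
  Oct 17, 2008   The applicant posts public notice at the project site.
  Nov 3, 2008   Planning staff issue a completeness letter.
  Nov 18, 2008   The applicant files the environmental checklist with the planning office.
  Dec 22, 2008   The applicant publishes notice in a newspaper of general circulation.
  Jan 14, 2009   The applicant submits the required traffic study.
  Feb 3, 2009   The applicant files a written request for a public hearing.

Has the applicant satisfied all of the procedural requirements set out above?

Step 1: the window is 10–24 days after Oct 4, 2008 (when the application is submitted), so Oct 14, 2008 through Oct 28, 2008; Oct 15, 2008 falls inside that range.
Step 2: 21 days after Oct 15, 2008 (when the application fee is paid) is Nov 5, 2008; done Oct 17, 2008 — timely.
Step 3: 53 days after Oct 30, 2008 (end of the 13-day comment period, which began when on-site notice is posted on Oct 17, 2008) is Dec 22, 2008; done Nov 18, 2008 — timely.
Step 4: 54 days after Nov 18, 2008 (when the environmental checklist is filed) is Jan 11, 2009; completed Dec 22, 2008, before the deadline.
Step 5: the earliest permitted date is 14 days after Dec 22, 2008 (when newspaper notice is published), i.e. Jan 5, 2009; done Jan 14, 2009 — permitted.
Step 6: the window is 13–24 days after Jan 14, 2009 (when the traffic study is submitted), so Jan 27, 2009 through Feb 7, 2009; Feb 3, 2009 falls inside that range.

Yes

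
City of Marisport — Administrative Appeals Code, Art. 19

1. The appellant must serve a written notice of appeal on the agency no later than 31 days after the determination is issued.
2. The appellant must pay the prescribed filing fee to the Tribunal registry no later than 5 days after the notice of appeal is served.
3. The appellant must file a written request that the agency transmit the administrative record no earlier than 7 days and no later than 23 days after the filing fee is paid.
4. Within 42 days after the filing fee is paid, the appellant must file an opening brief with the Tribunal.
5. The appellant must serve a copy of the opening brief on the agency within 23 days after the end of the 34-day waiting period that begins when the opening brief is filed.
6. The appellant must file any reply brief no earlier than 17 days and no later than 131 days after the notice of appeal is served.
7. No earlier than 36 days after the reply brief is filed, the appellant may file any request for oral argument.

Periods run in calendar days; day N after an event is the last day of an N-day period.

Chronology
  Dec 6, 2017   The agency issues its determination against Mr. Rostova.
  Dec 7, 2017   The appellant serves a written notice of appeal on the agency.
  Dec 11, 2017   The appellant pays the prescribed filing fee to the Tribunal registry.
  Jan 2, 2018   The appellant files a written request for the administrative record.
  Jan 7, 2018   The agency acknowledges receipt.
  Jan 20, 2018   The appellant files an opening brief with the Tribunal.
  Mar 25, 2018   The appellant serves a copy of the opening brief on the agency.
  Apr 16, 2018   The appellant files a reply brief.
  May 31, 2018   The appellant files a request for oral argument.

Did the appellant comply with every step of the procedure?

No

Step 1 — counting 31 days from Dec 6, 2017 (when the determination is issued) gives a deadline of Jan 6, 2018; done Dec 7, 2017 — timely.
Step 2 — counting 5 days from Dec 7, 2017 (when the notice of appeal is served) gives a deadline of Dec 12, 2017; completed Dec 11, 2017, before the deadline.
Step 3 — 7 and 23 days from Dec 11, 2017 (when the filing fee is paid) are Dec 18, 2017 and Jan 3, 2018 respectively; done Jan 2, 2018 — within the window.
Step 4 — counting 42 days from Dec 11, 2017 (when the filing fee is paid) gives a deadline of Jan 22, 2018; completed Jan 20, 2018, before the deadline.
Step 5 — counting 23 days from Feb 23, 2018 (end of the 34-day waiting period, which began when the opening brief is filed on Jan 20, 2018) gives a deadline of Mar 18, 2018; done Mar 25, 2018 — 7 days late.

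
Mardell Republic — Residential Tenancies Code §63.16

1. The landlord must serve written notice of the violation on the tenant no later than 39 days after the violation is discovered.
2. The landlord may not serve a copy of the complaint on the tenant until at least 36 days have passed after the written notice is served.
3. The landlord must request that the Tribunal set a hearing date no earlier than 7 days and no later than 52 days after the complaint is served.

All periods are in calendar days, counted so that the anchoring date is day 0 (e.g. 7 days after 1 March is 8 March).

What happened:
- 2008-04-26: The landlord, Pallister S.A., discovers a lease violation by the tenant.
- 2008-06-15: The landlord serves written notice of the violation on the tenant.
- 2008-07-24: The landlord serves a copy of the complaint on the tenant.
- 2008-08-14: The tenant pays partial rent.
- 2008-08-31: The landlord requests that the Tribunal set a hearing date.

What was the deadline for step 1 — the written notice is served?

2008-06-04

Step 1 runs from 2008-04-26, when the violation is discovered. 39 days after 2008-04-26 is 2008-06-04.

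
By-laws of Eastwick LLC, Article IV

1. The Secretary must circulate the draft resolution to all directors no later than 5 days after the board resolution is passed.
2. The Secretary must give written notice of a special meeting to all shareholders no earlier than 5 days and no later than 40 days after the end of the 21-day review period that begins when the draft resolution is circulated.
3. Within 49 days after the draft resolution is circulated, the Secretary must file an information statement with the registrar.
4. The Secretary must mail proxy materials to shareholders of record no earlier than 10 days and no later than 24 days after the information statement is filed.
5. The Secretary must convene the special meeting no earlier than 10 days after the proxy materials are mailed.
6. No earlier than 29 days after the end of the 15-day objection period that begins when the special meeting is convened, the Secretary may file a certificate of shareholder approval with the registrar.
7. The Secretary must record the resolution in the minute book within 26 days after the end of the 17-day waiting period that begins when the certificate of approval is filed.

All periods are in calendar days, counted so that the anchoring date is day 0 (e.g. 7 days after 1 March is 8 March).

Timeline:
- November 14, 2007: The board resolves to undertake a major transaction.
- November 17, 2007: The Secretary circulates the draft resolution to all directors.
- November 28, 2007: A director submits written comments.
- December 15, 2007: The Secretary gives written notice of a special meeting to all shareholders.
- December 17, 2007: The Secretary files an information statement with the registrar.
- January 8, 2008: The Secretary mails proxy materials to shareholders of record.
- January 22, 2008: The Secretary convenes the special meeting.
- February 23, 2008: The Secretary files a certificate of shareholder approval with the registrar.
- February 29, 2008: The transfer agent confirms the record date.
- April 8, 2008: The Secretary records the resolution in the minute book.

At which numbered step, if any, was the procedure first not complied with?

Step 6

Step 1 — counting 5 days from November 14, 2007 (when the board resolution is passed) gives a deadline of November 19, 2007; done November 17, 2007 — timely.
Step 2 — 5 and 40 days from December 8, 2007 (end of the 21-day review period, which began when the draft resolution is circulated on November 17, 2007) are December 13, 2007 and January 17, 2008 respectively; done December 15, 2007, which is between those dates.
Step 3 — counting 49 days from November 17, 2007 (when the draft resolution is circulated) gives a deadline of January 5, 2008; done December 17, 2007 — timely.
Step 4 — 10 and 24 days from December 17, 2007 (when the information statement is filed) are December 27, 2007 and January 10, 2008 respectively; done January 8, 2008 — within the window.
Step 5 — must wait 10 days from January 8, 2008 (when the proxy materials are mailed), so not before January 18, 2008; January 22, 2008 is on or after that date.
Step 6 — must wait 29 days from February 6, 2008 (end of the 15-day objection period, which began when the special meeting is convened on January 22, 2008), so not before March 6, 2008; February 23, 2008 is 12 days before the earliest permitted date.
Later steps need not be reached.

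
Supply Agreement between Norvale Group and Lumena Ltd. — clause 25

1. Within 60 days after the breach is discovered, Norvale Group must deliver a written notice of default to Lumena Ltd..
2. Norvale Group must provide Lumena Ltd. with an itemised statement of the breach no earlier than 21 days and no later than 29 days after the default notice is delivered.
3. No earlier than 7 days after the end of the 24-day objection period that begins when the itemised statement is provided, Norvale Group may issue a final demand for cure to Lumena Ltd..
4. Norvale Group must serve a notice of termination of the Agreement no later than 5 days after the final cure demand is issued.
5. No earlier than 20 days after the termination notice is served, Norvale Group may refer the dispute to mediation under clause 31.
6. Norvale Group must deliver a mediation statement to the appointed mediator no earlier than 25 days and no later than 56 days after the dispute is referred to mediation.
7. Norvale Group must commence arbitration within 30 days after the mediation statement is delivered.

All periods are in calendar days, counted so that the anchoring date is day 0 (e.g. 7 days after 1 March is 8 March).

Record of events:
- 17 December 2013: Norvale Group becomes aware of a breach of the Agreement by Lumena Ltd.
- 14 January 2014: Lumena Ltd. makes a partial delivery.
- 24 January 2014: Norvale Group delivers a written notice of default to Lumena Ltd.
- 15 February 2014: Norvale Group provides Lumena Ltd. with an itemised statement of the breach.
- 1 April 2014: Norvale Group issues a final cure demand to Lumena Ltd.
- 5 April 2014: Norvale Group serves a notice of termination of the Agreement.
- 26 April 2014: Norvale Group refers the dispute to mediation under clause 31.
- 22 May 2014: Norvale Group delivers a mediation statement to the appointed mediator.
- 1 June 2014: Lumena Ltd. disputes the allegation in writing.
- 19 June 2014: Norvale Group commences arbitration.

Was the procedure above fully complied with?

Yes

Step 1 — counting 60 days from 17 December 2013 (when the breach is discovered) gives a deadline of 15 February 2014; 24 January 2014 is within that limit.
Step 2 — 21 and 29 days from 24 January 2014 (when the default notice is delivered) are 14 February 2014 and 22 February 2014 respectively; done 15 February 2014 — within the window.
Step 3 — must wait 7 days from 11 March 2014 (end of the 24-day objection period, which began when the itemised statement is provided on 15 February 2014), so not before 18 March 2014; done 1 April 2014, after the minimum wait.
Step 4 — counting 5 days from 1 April 2014 (when the final cure demand is issued) gives a deadline of 6 April 2014; completed 5 April 2014, before the deadline.
Step 5 — must wait 20 days from 5 April 2014 (when the termination notice is served), so not before 25 April 2014; done 26 April 2014, after the minimum wait.
Step 6 — 25 and 56 days from 26 April 2014 (when the dispute is referred to mediation) are 21 May 2014 and 21 June 2014 respectively; done 22 May 2014, which is between those dates.
Step 7 — counting 30 days from 22 May 2014 (when the mediation statement is delivered) gives a deadline of 21 June 2014; done 19 June 2014 — timely.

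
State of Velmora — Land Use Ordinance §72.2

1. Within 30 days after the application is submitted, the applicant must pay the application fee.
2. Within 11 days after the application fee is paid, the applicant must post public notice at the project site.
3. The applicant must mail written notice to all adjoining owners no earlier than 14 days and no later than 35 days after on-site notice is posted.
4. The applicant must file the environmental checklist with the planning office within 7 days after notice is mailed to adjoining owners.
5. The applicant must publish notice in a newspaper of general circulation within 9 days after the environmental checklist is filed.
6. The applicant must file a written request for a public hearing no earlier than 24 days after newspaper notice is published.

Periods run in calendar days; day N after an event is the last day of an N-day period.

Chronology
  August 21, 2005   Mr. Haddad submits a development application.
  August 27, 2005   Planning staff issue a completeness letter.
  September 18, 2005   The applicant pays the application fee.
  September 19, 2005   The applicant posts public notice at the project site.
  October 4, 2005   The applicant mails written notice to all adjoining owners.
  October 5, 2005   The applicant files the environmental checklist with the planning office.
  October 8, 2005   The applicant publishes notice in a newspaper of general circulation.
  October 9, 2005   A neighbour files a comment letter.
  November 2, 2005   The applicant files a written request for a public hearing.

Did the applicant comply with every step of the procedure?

Yes

Step 1: 30 days after August 21, 2005 (when the application is submitted) is September 20, 2005; completed September 18, 2005, before the deadline.
Step 2: 11 days after September 18, 2005 (when the application fee is paid) is September 29, 2005; completed September 19, 2005, before the deadline.
Step 3: the window is 14–35 days after September 19, 2005 (when on-site notice is posted), so October 3, 2005 through October 24, 2005; done October 4, 2005 — within the window.
Step 4: 7 days after October 4, 2005 (when notice is mailed to adjoining owners) is October 11, 2005; completed October 5, 2005, before the deadline.
Step 5: 9 days after October 5, 2005 (when the environmental checklist is filed) is October 14, 2005; October 8, 2005 is within that limit.
Step 6: the earliest permitted date is 24 days after October 8, 2005 (when newspaper notice is published), i.e. November 1, 2005; done November 2, 2005 — permitted.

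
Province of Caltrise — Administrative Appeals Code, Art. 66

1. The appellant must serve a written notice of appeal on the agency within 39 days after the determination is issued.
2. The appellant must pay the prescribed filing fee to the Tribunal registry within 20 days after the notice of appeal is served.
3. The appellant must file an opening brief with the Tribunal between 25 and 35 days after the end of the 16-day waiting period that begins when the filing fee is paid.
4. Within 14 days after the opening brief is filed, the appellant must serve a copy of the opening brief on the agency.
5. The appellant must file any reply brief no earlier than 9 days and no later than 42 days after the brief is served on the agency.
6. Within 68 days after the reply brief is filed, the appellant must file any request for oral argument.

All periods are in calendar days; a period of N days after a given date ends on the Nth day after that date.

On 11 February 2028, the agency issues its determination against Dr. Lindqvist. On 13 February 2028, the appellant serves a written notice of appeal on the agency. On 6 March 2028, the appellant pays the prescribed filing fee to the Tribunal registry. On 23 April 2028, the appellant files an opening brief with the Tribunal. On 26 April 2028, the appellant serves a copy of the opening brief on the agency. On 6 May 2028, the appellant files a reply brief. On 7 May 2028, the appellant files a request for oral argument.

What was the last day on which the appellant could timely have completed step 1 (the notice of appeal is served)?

21 March 2028

Step 1 runs from 11 February 2028, when the determination is issued. 39 days after 11 February 2028 is 21 March 2028.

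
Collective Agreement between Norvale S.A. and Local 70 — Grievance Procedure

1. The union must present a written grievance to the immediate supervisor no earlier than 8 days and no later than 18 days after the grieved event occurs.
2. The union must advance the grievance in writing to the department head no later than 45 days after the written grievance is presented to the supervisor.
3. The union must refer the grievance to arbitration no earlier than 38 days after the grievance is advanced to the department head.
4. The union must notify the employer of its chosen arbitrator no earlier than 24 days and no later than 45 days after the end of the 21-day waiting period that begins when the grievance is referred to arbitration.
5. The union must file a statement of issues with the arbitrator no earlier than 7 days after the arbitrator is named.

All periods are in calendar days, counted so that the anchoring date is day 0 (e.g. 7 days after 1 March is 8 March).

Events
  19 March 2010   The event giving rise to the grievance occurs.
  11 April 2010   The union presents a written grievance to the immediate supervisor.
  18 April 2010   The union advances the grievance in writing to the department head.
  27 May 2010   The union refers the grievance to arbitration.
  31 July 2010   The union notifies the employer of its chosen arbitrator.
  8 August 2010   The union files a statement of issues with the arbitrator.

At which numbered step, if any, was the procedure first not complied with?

Step 1 — 8 and 18 days from 19 March 2010 (when the grieved event occurs) are 27 March 2010 and 6 April 2010 respectively; 11 April 2010 is 5 days past the end of the window.

Step 1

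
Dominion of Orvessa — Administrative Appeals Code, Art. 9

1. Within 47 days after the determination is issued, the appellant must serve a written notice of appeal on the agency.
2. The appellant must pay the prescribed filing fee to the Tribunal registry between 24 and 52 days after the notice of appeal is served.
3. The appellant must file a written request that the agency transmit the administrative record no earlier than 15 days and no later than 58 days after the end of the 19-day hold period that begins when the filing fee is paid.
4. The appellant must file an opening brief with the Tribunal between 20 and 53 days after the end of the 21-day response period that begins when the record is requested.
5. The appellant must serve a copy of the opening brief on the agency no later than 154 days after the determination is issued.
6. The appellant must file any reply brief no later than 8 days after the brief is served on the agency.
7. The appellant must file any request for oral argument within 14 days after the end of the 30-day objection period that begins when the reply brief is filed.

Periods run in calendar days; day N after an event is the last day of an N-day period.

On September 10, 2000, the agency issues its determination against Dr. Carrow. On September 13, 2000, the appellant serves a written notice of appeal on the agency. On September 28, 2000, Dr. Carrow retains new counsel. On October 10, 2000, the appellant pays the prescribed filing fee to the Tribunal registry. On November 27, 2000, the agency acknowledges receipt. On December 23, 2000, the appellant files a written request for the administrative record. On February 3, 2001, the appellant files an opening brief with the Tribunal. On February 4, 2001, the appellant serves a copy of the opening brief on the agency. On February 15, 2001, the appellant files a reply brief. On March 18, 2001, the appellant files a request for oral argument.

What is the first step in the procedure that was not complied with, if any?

Step 1: 47 days after September 10, 2000 (when the determination is issued) is October 27, 2000; completed September 13, 2000, before the deadline.
Step 2: the window is 24–52 days after September 13, 2000 (when the notice of appeal is served), so October 7, 2000 through November 4, 2000; done October 10, 2000 — within the window.
Step 3: the window is 15–58 days after October 29, 2000 (end of the 19-day hold period, which began when the filing fee is paid on October 10, 2000), so November 13, 2000 through December 26, 2000; done December 23, 2000 — within the window.
Step 4: the window is 20–53 days after January 13, 2001 (end of the 21-day response period, which began when the record is requested on December 23, 2000), so February 2, 2001 through March 7, 2001; done February 3, 2001 — within the window.
Step 5: 154 days after September 10, 2000 (when the determination is issued) is February 11, 2001; done February 4, 2001 — timely.
Step 6: 8 days after February 4, 2001 (when the brief is served on the agency) is February 12, 2001; not done until February 15, 2001, 3 days after the deadline.

Step 6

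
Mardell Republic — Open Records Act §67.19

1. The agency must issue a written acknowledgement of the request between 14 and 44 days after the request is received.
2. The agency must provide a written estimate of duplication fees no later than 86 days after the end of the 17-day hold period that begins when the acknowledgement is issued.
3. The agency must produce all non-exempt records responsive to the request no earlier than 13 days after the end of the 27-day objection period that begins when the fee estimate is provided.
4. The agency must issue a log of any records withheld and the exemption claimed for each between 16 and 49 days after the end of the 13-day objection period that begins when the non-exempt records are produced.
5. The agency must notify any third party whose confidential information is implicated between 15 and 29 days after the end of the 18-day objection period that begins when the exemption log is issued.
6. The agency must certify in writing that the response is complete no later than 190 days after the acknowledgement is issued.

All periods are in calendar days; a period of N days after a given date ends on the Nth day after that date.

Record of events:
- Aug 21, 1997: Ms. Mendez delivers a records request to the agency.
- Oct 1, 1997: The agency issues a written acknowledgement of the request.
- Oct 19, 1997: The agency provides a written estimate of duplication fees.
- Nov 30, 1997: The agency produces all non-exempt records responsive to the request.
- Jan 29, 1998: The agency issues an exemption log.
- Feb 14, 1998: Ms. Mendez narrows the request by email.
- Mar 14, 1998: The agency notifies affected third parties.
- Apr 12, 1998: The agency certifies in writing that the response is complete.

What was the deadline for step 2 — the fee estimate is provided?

The acknowledgement is issued on Oct 1, 1997; the 17-day hold period therefore ends Oct 18, 1997, and step 2 runs from that date. 86 days after Oct 18, 1997 is Jan 12, 1998.

Jan 12, 1998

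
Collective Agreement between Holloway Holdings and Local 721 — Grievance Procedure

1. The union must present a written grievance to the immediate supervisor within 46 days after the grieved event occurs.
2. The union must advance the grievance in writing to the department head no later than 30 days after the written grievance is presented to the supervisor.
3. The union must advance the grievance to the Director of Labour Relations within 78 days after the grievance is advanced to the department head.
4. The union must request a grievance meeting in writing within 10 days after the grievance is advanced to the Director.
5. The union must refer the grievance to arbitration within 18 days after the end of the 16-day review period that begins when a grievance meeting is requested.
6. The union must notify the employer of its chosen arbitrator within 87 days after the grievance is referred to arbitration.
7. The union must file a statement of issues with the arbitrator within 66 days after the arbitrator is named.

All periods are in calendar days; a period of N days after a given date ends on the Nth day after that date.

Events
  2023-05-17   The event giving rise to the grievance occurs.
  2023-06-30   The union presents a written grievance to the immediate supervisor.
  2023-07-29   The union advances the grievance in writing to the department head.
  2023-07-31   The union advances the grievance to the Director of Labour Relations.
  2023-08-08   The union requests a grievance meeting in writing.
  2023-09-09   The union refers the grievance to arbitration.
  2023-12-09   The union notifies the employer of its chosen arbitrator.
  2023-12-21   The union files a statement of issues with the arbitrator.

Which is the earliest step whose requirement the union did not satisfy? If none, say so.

Step 1: 46 days after 2023-05-17 (when the grieved event occurs) is 2023-07-02; completed 2023-06-30, before the deadline.
Step 2: 30 days after 2023-06-30 (when the written grievance is presented to the supervisor) is 2023-07-30; 2023-07-29 is within that limit.
Step 3: 78 days after 2023-07-29 (when the grievance is advanced to the department head) is 2023-10-15; done 2023-07-31 — timely.
Step 4: 10 days after 2023-07-31 (when the grievance is advanced to the Director) is 2023-08-10; 2023-08-08 is within that limit.
Step 5: 18 days after 2023-08-24 (end of the 16-day review period, which began when a grievance meeting is requested on 2023-08-08) is 2023-09-11; done 2023-09-09 — timely.
Step 6: 87 days after 2023-09-09 (when the grievance is referred to arbitration) is 2023-12-05; done 2023-12-09 — 4 days late.
The procedure was therefore not followed at step 6.

Step 6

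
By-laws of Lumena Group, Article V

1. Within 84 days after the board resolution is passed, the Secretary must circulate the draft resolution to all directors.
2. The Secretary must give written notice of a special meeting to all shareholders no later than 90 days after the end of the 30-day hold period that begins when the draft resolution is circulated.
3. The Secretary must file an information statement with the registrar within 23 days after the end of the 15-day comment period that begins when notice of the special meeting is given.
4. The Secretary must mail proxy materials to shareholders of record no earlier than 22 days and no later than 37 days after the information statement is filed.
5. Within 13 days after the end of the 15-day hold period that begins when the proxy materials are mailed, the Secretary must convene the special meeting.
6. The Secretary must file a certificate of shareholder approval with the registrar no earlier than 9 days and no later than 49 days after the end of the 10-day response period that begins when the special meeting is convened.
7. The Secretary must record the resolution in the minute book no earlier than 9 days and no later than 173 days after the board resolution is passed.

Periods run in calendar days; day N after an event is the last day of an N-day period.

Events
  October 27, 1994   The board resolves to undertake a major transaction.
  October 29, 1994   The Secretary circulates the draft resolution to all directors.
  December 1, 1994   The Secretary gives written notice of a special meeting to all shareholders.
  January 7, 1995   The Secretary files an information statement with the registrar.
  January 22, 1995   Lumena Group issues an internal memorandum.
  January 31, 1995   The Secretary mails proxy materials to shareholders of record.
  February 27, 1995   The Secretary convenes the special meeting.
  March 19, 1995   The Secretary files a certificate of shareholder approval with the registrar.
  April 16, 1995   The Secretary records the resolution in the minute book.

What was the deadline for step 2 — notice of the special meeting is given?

The draft resolution is circulated on October 29, 1994; the 30-day hold period therefore ends November 28, 1994, and step 2 runs from that date. 90 days after November 28, 1994 is February 26, 1995.

February 26, 1995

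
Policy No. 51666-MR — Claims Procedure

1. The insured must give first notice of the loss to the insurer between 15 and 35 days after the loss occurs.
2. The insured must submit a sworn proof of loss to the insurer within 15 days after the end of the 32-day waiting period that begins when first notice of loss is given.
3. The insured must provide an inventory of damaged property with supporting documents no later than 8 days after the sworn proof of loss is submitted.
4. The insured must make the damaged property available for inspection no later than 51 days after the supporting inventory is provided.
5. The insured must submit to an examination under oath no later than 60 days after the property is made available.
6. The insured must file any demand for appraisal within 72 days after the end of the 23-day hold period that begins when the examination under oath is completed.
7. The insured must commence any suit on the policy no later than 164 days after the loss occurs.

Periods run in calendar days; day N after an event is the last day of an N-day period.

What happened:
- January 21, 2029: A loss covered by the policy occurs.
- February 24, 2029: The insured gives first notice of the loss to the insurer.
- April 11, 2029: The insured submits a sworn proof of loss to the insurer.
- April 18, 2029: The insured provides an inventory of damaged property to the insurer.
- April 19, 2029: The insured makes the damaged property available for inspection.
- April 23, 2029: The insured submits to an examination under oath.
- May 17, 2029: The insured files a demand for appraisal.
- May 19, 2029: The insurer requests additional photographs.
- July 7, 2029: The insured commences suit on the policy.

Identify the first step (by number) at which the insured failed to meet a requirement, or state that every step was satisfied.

(1) the permitted window runs from January 21, 2029 + 15 = February 5, 2029 to January 21, 2029 + 35 = February 25, 2029; done February 24, 2029 — within the window.
(2) due by March 28, 2029 + 15 days = April 12, 2029; completed April 11, 2029, before the deadline.
(3) due by April 11, 2029 + 8 days = April 19, 2029; done April 18, 2029 — timely.
(4) due by April 18, 2029 + 51 days = June 8, 2029; completed April 19, 2029, before the deadline.
(5) due by April 19, 2029 + 60 days = June 18, 2029; completed April 23, 2029, before the deadline.
(6) due by May 16, 2029 + 72 days = July 27, 2029; done May 17, 2029 — timely.
(7) due by January 21, 2029 + 164 days = July 4, 2029; not done until July 7, 2029, 3 days after the deadline.
That is the first point of non-compliance.

Step 7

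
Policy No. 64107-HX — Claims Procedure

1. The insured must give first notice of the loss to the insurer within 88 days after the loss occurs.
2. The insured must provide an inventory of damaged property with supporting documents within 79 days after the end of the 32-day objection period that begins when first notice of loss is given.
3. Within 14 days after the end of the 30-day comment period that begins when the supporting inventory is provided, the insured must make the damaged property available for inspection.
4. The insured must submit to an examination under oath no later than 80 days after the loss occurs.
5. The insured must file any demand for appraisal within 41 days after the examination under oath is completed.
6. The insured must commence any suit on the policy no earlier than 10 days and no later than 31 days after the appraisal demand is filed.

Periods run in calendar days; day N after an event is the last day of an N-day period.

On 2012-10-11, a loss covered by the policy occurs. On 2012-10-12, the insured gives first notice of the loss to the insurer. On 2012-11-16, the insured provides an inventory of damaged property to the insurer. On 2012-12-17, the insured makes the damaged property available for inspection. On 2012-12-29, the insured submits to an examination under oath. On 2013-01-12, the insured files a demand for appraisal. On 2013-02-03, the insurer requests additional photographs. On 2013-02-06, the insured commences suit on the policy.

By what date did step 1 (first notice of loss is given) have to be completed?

Step 1 runs from 2012-10-11, when the loss occurs. 88 days after 2012-10-11 is 2013-01-07.

2013-01-07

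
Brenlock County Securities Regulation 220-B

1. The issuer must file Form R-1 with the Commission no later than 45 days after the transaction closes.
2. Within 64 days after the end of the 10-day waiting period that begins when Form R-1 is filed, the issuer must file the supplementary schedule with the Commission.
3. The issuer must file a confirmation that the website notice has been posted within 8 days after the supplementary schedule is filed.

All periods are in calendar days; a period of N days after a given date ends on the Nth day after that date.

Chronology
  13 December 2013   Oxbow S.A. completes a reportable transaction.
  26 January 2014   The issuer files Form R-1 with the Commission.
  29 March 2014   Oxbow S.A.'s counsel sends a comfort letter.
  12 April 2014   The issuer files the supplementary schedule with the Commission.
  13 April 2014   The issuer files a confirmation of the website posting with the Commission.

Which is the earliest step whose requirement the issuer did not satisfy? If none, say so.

Step 2

(1) due by 13 December 2013 + 45 days = 27 January 2014; 26 January 2014 is within that limit.
(2) due by 5 February 2014 + 64 days = 10 April 2014; 12 April 2014 misses that deadline by 2 days.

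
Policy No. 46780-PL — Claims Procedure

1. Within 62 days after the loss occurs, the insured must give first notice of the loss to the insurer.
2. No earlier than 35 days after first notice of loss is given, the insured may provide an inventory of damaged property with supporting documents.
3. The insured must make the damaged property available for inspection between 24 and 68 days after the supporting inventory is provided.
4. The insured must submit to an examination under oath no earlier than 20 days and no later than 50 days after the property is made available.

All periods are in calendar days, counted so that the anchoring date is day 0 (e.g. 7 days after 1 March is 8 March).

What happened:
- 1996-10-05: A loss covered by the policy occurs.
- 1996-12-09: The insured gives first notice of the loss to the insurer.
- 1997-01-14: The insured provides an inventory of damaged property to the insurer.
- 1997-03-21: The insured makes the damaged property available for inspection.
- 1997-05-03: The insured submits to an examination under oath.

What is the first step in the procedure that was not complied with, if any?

(1) due by 1996-10-05 + 62 days = 1996-12-06; done 1996-12-09 — 3 days late.

Step 1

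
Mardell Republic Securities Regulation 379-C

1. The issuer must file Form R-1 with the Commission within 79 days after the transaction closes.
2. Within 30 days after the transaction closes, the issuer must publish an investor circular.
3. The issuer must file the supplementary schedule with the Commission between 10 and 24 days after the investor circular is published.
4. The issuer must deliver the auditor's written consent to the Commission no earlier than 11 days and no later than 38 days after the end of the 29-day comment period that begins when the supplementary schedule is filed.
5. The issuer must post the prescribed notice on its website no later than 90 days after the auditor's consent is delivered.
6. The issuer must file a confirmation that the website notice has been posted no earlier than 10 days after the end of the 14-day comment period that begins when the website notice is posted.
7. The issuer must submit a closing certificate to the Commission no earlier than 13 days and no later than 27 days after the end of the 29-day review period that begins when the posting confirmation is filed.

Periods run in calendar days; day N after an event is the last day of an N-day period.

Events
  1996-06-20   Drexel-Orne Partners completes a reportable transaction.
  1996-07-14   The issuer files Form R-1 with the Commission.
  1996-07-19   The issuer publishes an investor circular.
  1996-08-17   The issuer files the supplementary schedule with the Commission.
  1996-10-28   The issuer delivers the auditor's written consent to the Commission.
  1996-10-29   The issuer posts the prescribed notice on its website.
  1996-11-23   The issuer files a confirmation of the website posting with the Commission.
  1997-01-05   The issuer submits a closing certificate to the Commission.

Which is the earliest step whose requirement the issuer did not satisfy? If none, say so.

Step 1 — counting 79 days from 1996-06-20 (when the transaction closes) gives a deadline of 1996-09-07; completed 1996-07-14, before the deadline.
Step 2 — counting 30 days from 1996-06-20 (when the transaction closes) gives a deadline of 1996-07-20; 1996-07-19 is within that limit.
Step 3 — 10 and 24 days from 1996-07-19 (when the investor circular is published) are 1996-07-29 and 1996-08-12 respectively; 1996-08-17 is 5 days past the end of the window.
The analysis stops there.

Step 3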